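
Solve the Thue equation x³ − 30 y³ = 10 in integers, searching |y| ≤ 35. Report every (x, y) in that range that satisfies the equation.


The equation is x³ - 30y³ = 10. For fixed y, x³ = 30·y³ + 10, so a solution requires the RHS to be a perfect cube.
Strategy: iterate y from -35 to 35, compute RHS = 30·y³ + 10, and check whether it is a (positive or negative) perfect cube.
Check small values of y:
  y = 0: RHS = 10 is not a perfect cube.
  y = 1: RHS = 40 is not a perfect cube.
  y = -1: RHS = -20 is not a perfect cube.
  y = 2: RHS = 250 is not a perfect cube.
  y = -2: RHS = -230 is not a perfect cube.
  y = 3: RHS = 820 is not a perfect cube.
  y = -3: RHS = -800 is not a perfect cube.
Continuing the search up to |y| = 35 finds no solutions either.
No (x, y) in the scanned range satisfies the equation.

No integer solutions with |y| ≤ 35.


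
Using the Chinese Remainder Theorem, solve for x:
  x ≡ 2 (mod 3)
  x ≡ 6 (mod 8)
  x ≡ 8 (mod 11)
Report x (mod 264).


Moduli 3, 8, 11 are pairwise coprime; by CRT there is a unique solution modulo M = 3 · 8 · 11 = 264.
Solve pairwise, accumulating the modulus:
  Start with x ≡ 2 (mod 3).
  Combine with x ≡ 6 (mod 8): since gcd(3, 8) = 1, we get a unique residue mod 24.
    Write x = 2 + 3·t and substitute into x ≡ 6 (mod 8): 3·t ≡ 6 − 2 = 4 (mod 8).
    The inverse of 3 mod 8 is 3 (since 3·3 = 9 = 1·8 + 1), so t ≡ 3·4 = 12 ≡ 4 (mod 8).
    Then x = 2 + 3·4 = 14, valid modulo lcm(3, 8) = 24: x ≡ 14 (mod 24).
  Combine with x ≡ 8 (mod 11): since gcd(24, 11) = 1, we get a unique residue mod 264.
    Write x = 14 + 24·t and substitute into x ≡ 8 (mod 11): 24·t ≡ 8 − 14 = -6 (mod 11).
    Reduce coefficients mod 11: 2·t ≡ 5 (mod 11).
    The inverse of 2 mod 11 is 6 (since 2·6 = 12 = 1·11 + 1), so t ≡ 6·5 = 30 ≡ 8 (mod 11).
    Then x = 14 + 24·8 = 206, valid modulo lcm(24, 11) = 264: x ≡ 206 (mod 264).
Verify: 206 mod 3 = 2 ✓, 206 mod 8 = 6 ✓, 206 mod 11 = 8 ✓.

x ≡ 206 (mod 264).


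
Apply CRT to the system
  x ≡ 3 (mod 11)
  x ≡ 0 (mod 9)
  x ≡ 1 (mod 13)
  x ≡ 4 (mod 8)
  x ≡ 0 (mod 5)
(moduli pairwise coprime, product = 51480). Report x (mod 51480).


Product of moduli M = 11 · 9 · 13 · 8 · 5 = 51480.
Merge one congruence at a time:
  Start: x ≡ 3 (mod 11).
  Combine with x ≡ 0 (mod 9); new modulus lcm = 99.
    Write x = 3 + 11·t and substitute into x ≡ 0 (mod 9): 11·t ≡ 0 − 3 = -3 (mod 9).
    Reduce coefficients mod 9: 2·t ≡ 6 (mod 9).
    The inverse of 2 mod 9 is 5 (since 2·5 = 10 = 1·9 + 1), so t ≡ 5·6 = 30 ≡ 3 (mod 9).
    Then x = 3 + 11·3 = 36, valid modulo lcm(11, 9) = 99: x ≡ 36 (mod 99).
  Combine with x ≡ 1 (mod 13); new modulus lcm = 1287.
    Write x = 36 + 99·t and substitute into x ≡ 1 (mod 13): 99·t ≡ 1 − 36 = -35 (mod 13).
    Reduce coefficients mod 13: 8·t ≡ 4 (mod 13).
    The inverse of 8 mod 13 is 5 (since 8·5 = 40 = 3·13 + 1), so t ≡ 5·4 = 20 ≡ 7 (mod 13).
    Then x = 36 + 99·7 = 729, valid modulo lcm(99, 13) = 1287: x ≡ 729 (mod 1287).
  Combine with x ≡ 4 (mod 8); new modulus lcm = 10296.
    Write x = 729 + 1287·t and substitute into x ≡ 4 (mod 8): 1287·t ≡ 4 − 729 = -725 (mod 8).
    Reduce coefficients mod 8: 7·t ≡ 3 (mod 8).
    The inverse of 7 mod 8 is 7 (since 7·7 = 49 = 6·8 + 1), so t ≡ 7·3 = 21 ≡ 5 (mod 8).
    Then x = 729 + 1287·5 = 7164, valid modulo lcm(1287, 8) = 10296: x ≡ 7164 (mod 10296).
  Combine with x ≡ 0 (mod 5); new modulus lcm = 51480.
    Write x = 7164 + 10296·t and substitute into x ≡ 0 (mod 5): 10296·t ≡ 0 − 7164 = -7164 (mod 5).
    Reduce coefficients mod 5: 1·t ≡ 1 (mod 5).
    So t ≡ 1 (mod 5).
    Then x = 7164 + 10296·1 = 17460, valid modulo lcm(10296, 5) = 51480: x ≡ 17460 (mod 51480).
Verify against each original: 17460 mod 11 = 3, 17460 mod 9 = 0, 17460 mod 13 = 1, 17460 mod 8 = 4, 17460 mod 5 = 0.

x ≡ 17460 (mod 51480).


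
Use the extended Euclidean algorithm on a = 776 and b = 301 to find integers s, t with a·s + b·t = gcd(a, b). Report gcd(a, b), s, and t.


Euclidean algorithm on (776, 301) — divide until remainder is 0:
  776 = 2 · 301 + 174
  301 = 1 · 174 + 127
  174 = 1 · 127 + 47
  127 = 2 · 47 + 33
  47 = 1 · 33 + 14
  33 = 2 · 14 + 5
  14 = 2 · 5 + 4
  5 = 1 · 4 + 1
  4 = 4 · 1 + 0
gcd(776, 301) = 1.
Track Bezout coefficients alongside the remainders: start with r₀ = 776 = a·1 + b·0 (s = 1, t = 0) and r₁ = 301 = a·0 + b·1 (s = 0, t = 1); each new remainder r_{k+1} = r_{k-1} − q_k·r_k inherits s_{k+1} = s_{k-1} − q_k·s_k, t_{k+1} = t_{k-1} − q_k·t_k, so r_k = a·s_k + b·t_k at every step:
  q = 2: r = 174, s = 1 − 2·0 = 1, t = 0 − 2·1 = -2  (check: 776·1 + 301·(-2) = 174)
  q = 1: r = 127, s = 0 − 1·1 = -1, t = 1 − 1·(-2) = 3  (check: 776·(-1) + 301·3 = 127)
  q = 1: r = 47, s = 1 − 1·(-1) = 2, t = -2 − 1·3 = -5  (check: 776·2 + 301·(-5) = 47)
  q = 2: r = 33, s = -1 − 2·2 = -5, t = 3 − 2·(-5) = 13  (check: 776·(-5) + 301·13 = 33)
  q = 1: r = 14, s = 2 − 1·(-5) = 7, t = -5 − 1·13 = -18  (check: 776·7 + 301·(-18) = 14)
  q = 2: r = 5, s = -5 − 2·7 = -19, t = 13 − 2·(-18) = 49  (check: 776·(-19) + 301·49 = 5)
  q = 2: r = 4, s = 7 − 2·(-19) = 45, t = -18 − 2·49 = -116  (check: 776·45 + 301·(-116) = 4)
  q = 1: r = 1, s = -19 − 1·45 = -64, t = 49 − 1·(-116) = 165  (check: 776·(-64) + 301·165 = 1)
The row with r = 1 (the gcd) gives the Bezout coefficients s = -64, t = 165.
Result: 776 · (-64) + 301 · (165) = 1.

gcd(776, 301) = 1; s = -64, t = 165 (check: 776·(-64) + 301·165 = 1).


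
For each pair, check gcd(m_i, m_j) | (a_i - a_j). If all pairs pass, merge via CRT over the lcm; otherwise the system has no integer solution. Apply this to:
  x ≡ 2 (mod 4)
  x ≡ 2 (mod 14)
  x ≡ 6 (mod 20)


Moduli 4, 14, 20 are not pairwise coprime, so CRT works modulo lcm(m_i) when all pairwise compatibility conditions hold.
Pairwise compatibility: gcd(m_i, m_j) must divide a_i - a_j for every pair.
Merge one congruence at a time:
  Start: x ≡ 2 (mod 4).
  Combine with x ≡ 2 (mod 14): gcd(4, 14) = 2; 2 - 2 = 0, which IS divisible by 2, so compatible.
    Write x = 2 + 4·t and substitute into x ≡ 2 (mod 14): 4·t ≡ 2 − 2 = 0 (mod 14).
    Divide the congruence (and modulus) by g = 2: 2·t ≡ 0 (mod 7).
    The inverse of 2 mod 7 is 4 (since 2·4 = 8 = 1·7 + 1), so t ≡ 4·0 = 0 ≡ 0 (mod 7).
    Then x = 2 + 4·0 = 2, valid modulo lcm(4, 14) = 28: x ≡ 2 (mod 28).
  Combine with x ≡ 6 (mod 20): gcd(28, 20) = 4; 6 - 2 = 4, which IS divisible by 4, so compatible.
    Write x = 2 + 28·t and substitute into x ≡ 6 (mod 20): 28·t ≡ 6 − 2 = 4 (mod 20).
    Divide the congruence (and modulus) by g = 4: 7·t ≡ 1 (mod 5).
    Reduce coefficients mod 5: 2·t ≡ 1 (mod 5).
    The inverse of 2 mod 5 is 3 (since 2·3 = 6 = 1·5 + 1), so t ≡ 3·1 = 3 ≡ 3 (mod 5).
    Then x = 2 + 28·3 = 86, valid modulo lcm(28, 20) = 140: x ≡ 86 (mod 140).
Verify: 86 mod 4 = 2, 86 mod 14 = 2, 86 mod 20 = 6.

x ≡ 86 (mod 140).


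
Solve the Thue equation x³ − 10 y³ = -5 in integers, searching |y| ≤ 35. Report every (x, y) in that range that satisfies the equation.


The equation is x³ - 10y³ = -5. For fixed y, x³ = 10·y³ − 5, so a solution requires the RHS to be a perfect cube.
Strategy: iterate y from -35 to 35, compute RHS = 10·y³ − 5, and check whether it is a (positive or negative) perfect cube.
Check small values of y:
  y = 0: RHS = -5 is not a perfect cube.
  y = 1: RHS = 5 is not a perfect cube.
  y = -1: RHS = -15 is not a perfect cube.
  y = 2: RHS = 75 is not a perfect cube.
  y = -2: RHS = -85 is not a perfect cube.
  y = 3: RHS = 265 is not a perfect cube.
  y = -3: RHS = -275 is not a perfect cube.
Continuing the search up to |y| = 35 finds no solutions either.
No (x, y) in the scanned range satisfies the equation.

No integer solutions with |y| ≤ 35.


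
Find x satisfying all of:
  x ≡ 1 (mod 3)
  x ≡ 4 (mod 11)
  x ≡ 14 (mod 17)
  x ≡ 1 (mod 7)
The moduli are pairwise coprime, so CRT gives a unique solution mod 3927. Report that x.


Product of moduli M = 3 · 11 · 17 · 7 = 3927.
Merge one congruence at a time:
  Start: x ≡ 1 (mod 3).
  Combine with x ≡ 4 (mod 11); new modulus lcm = 33.
    Write x = 1 + 3·t and substitute into x ≡ 4 (mod 11): 3·t ≡ 4 − 1 = 3 (mod 11).
    The inverse of 3 mod 11 is 4 (since 3·4 = 12 = 1·11 + 1), so t ≡ 4·3 = 12 ≡ 1 (mod 11).
    Then x = 1 + 3·1 = 4, valid modulo lcm(3, 11) = 33: x ≡ 4 (mod 33).
  Combine with x ≡ 14 (mod 17); new modulus lcm = 561.
    Write x = 4 + 33·t and substitute into x ≡ 14 (mod 17): 33·t ≡ 14 − 4 = 10 (mod 17).
    Reduce coefficients mod 17: 16·t ≡ 10 (mod 17).
    The inverse of 16 mod 17 is 16 (since 16·16 = 256 = 15·17 + 1), so t ≡ 16·10 = 160 ≡ 7 (mod 17).
    Then x = 4 + 33·7 = 235, valid modulo lcm(33, 17) = 561: x ≡ 235 (mod 561).
  Combine with x ≡ 1 (mod 7); new modulus lcm = 3927.
    Write x = 235 + 561·t and substitute into x ≡ 1 (mod 7): 561·t ≡ 1 − 235 = -234 (mod 7).
    Reduce coefficients mod 7: 1·t ≡ 4 (mod 7).
    So t ≡ 4 (mod 7).
    Then x = 235 + 561·4 = 2479, valid modulo lcm(561, 7) = 3927: x ≡ 2479 (mod 3927).
Verify against each original: 2479 mod 3 = 1, 2479 mod 11 = 4, 2479 mod 17 = 14, 2479 mod 7 = 1.

x ≡ 2479 (mod 3927).


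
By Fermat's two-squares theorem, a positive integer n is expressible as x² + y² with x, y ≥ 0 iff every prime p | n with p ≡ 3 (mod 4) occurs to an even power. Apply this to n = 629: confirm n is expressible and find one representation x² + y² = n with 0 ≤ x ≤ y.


Step 1: Factor n = 629 = 17 · 37.
Step 2: Check the mod-4 condition on each prime factor: 17 ≡ 1 (mod 4), exponent 1; 37 ≡ 1 (mod 4), exponent 1.
All primes ≡ 3 (mod 4) appear to even exponent (or don't appear), so by the two-squares theorem n IS expressible as a sum of two squares.
Step 3: Build a representation. Here n = 17 · 37 is a product of primes ≡ 1 (mod 4). Each prime p ≡ 1 (mod 4) is itself a sum of two squares; find a² by testing p − a² for a perfect square:
  17: 17 − 1² = 16 = 4² ⇒ 17 = 1² + 4².
  37: 37 − 1² = 36 = 6² ⇒ 37 = 1² + 6².
  Combine using the Brahmagupta–Fibonacci identity (a² + b²)(c² + d²) = (ac − bd)² + (ad + bc)² = (ac + bd)² + (ad − bc)²:
  17 · 37 = 629: from (1² + 4²)(1² + 6²), take (1·1 − 4·6, 1·6 + 4·1) = (1 − 24, 6 + 4) = (-23, 10); dropping signs (only squares matter) gives (23, 10); check 23² + 10² = 529 + 100 = 629 ✓.
Step 4: Order so x ≤ y and verify: 10² + 23² = 100 + 529 = 629 = n. ✓

n = 629 = 10² + 23² (one valid representation with x ≤ y).


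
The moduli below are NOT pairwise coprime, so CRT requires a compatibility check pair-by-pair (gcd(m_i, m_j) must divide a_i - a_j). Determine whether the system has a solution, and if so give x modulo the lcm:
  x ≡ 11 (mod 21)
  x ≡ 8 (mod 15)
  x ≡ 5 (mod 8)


Moduli 21, 15, 8 are not pairwise coprime, so CRT works modulo lcm(m_i) when all pairwise compatibility conditions hold.
Pairwise compatibility: gcd(m_i, m_j) must divide a_i - a_j for every pair.
Merge one congruence at a time:
  Start: x ≡ 11 (mod 21).
  Combine with x ≡ 8 (mod 15): gcd(21, 15) = 3; 8 - 11 = -3, which IS divisible by 3, so compatible.
    Write x = 11 + 21·t and substitute into x ≡ 8 (mod 15): 21·t ≡ 8 − 11 = -3 (mod 15).
    Divide the congruence (and modulus) by g = 3: 7·t ≡ -1 (mod 5).
    Reduce coefficients mod 5: 2·t ≡ 4 (mod 5).
    The inverse of 2 mod 5 is 3 (since 2·3 = 6 = 1·5 + 1), so t ≡ 3·4 = 12 ≡ 2 (mod 5).
    Then x = 11 + 21·2 = 53, valid modulo lcm(21, 15) = 105: x ≡ 53 (mod 105).
  Combine with x ≡ 5 (mod 8): gcd(105, 8) = 1; 5 - 53 = -48, which IS divisible by 1, so compatible.
    Write x = 53 + 105·t and substitute into x ≡ 5 (mod 8): 105·t ≡ 5 − 53 = -48 (mod 8).
    Reduce coefficients mod 8: 1·t ≡ 0 (mod 8).
    So t ≡ 0 (mod 8).
    Then x = 53 + 105·0 = 53, valid modulo lcm(105, 8) = 840: x ≡ 53 (mod 840).
Verify: 53 mod 21 = 11, 53 mod 15 = 8, 53 mod 8 = 5.

x ≡ 53 (mod 840).


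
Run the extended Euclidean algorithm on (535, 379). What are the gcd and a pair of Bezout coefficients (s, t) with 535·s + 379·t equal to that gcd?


Euclidean algorithm on (535, 379) — divide until remainder is 0:
  535 = 1 · 379 + 156
  379 = 2 · 156 + 67
  156 = 2 · 67 + 22
  67 = 3 · 22 + 1
  22 = 22 · 1 + 0
gcd(535, 379) = 1.
Track Bezout coefficients alongside the remainders: start with r₀ = 535 = a·1 + b·0 (s = 1, t = 0) and r₁ = 379 = a·0 + b·1 (s = 0, t = 1); each new remainder r_{k+1} = r_{k-1} − q_k·r_k inherits s_{k+1} = s_{k-1} − q_k·s_k, t_{k+1} = t_{k-1} − q_k·t_k, so r_k = a·s_k + b·t_k at every step:
  q = 1: r = 156, s = 1 − 1·0 = 1, t = 0 − 1·1 = -1  (check: 535·1 + 379·(-1) = 156)
  q = 2: r = 67, s = 0 − 2·1 = -2, t = 1 − 2·(-1) = 3  (check: 535·(-2) + 379·3 = 67)
  q = 2: r = 22, s = 1 − 2·(-2) = 5, t = -1 − 2·3 = -7  (check: 535·5 + 379·(-7) = 22)
  q = 3: r = 1, s = -2 − 3·5 = -17, t = 3 − 3·(-7) = 24  (check: 535·(-17) + 379·24 = 1)
The row with r = 1 (the gcd) gives the Bezout coefficients s = -17, t = 24.
Result: 535 · (-17) + 379 · (24) = 1.

gcd(535, 379) = 1; s = -17, t = 24 (check: 535·(-17) + 379·24 = 1).


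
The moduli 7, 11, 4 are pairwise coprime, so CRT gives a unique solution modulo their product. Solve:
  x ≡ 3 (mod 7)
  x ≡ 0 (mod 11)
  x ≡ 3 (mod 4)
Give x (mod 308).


Moduli 7, 11, 4 are pairwise coprime; by CRT there is a unique solution modulo M = 7 · 11 · 4 = 308.
Solve pairwise, accumulating the modulus:
  Start with x ≡ 3 (mod 7).
  Combine with x ≡ 0 (mod 11): since gcd(7, 11) = 1, we get a unique residue mod 77.
    Write x = 3 + 7·t and substitute into x ≡ 0 (mod 11): 7·t ≡ 0 − 3 = -3 (mod 11).
    Reduce coefficients mod 11: 7·t ≡ 8 (mod 11).
    The inverse of 7 mod 11 is 8 (since 7·8 = 56 = 5·11 + 1), so t ≡ 8·8 = 64 ≡ 9 (mod 11).
    Then x = 3 + 7·9 = 66, valid modulo lcm(7, 11) = 77: x ≡ 66 (mod 77).
  Combine with x ≡ 3 (mod 4): since gcd(77, 4) = 1, we get a unique residue mod 308.
    Write x = 66 + 77·t and substitute into x ≡ 3 (mod 4): 77·t ≡ 3 − 66 = -63 (mod 4).
    Reduce coefficients mod 4: 1·t ≡ 1 (mod 4).
    So t ≡ 1 (mod 4).
    Then x = 66 + 77·1 = 143, valid modulo lcm(77, 4) = 308: x ≡ 143 (mod 308).
Verify: 143 mod 7 = 3 ✓, 143 mod 11 = 0 ✓, 143 mod 4 = 3 ✓.

x ≡ 143 (mod 308).


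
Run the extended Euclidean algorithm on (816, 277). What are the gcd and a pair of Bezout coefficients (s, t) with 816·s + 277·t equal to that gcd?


Euclidean algorithm on (816, 277) — divide until remainder is 0:
  816 = 2 · 277 + 262
  277 = 1 · 262 + 15
  262 = 17 · 15 + 7
  15 = 2 · 7 + 1
  7 = 7 · 1 + 0
gcd(816, 277) = 1.
Track Bezout coefficients alongside the remainders: start with r₀ = 816 = a·1 + b·0 (s = 1, t = 0) and r₁ = 277 = a·0 + b·1 (s = 0, t = 1); each new remainder r_{k+1} = r_{k-1} − q_k·r_k inherits s_{k+1} = s_{k-1} − q_k·s_k, t_{k+1} = t_{k-1} − q_k·t_k, so r_k = a·s_k + b·t_k at every step:
  q = 2: r = 262, s = 1 − 2·0 = 1, t = 0 − 2·1 = -2  (check: 816·1 + 277·(-2) = 262)
  q = 1: r = 15, s = 0 − 1·1 = -1, t = 1 − 1·(-2) = 3  (check: 816·(-1) + 277·3 = 15)
  q = 17: r = 7, s = 1 − 17·(-1) = 18, t = -2 − 17·3 = -53  (check: 816·18 + 277·(-53) = 7)
  q = 2: r = 1, s = -1 − 2·18 = -37, t = 3 − 2·(-53) = 109  (check: 816·(-37) + 277·109 = 1)
The row with r = 1 (the gcd) gives the Bezout coefficients s = -37, t = 109.
Result: 816 · (-37) + 277 · (109) = 1.

gcd(816, 277) = 1; s = -37, t = 109 (check: 816·(-37) + 277·109 = 1).


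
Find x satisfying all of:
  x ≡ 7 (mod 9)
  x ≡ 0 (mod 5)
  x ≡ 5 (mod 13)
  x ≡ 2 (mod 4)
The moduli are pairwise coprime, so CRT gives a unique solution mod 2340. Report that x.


Product of moduli M = 9 · 5 · 13 · 4 = 2340.
Merge one congruence at a time:
  Start: x ≡ 7 (mod 9).
  Combine with x ≡ 0 (mod 5); new modulus lcm = 45.
    Write x = 7 + 9·t and substitute into x ≡ 0 (mod 5): 9·t ≡ 0 − 7 = -7 (mod 5).
    Reduce coefficients mod 5: 4·t ≡ 3 (mod 5).
    The inverse of 4 mod 5 is 4 (since 4·4 = 16 = 3·5 + 1), so t ≡ 4·3 = 12 ≡ 2 (mod 5).
    Then x = 7 + 9·2 = 25, valid modulo lcm(9, 5) = 45: x ≡ 25 (mod 45).
  Combine with x ≡ 5 (mod 13); new modulus lcm = 585.
    Write x = 25 + 45·t and substitute into x ≡ 5 (mod 13): 45·t ≡ 5 − 25 = -20 (mod 13).
    Reduce coefficients mod 13: 6·t ≡ 6 (mod 13).
    The inverse of 6 mod 13 is 11 (since 6·11 = 66 = 5·13 + 1), so t ≡ 11·6 = 66 ≡ 1 (mod 13).
    Then x = 25 + 45·1 = 70, valid modulo lcm(45, 13) = 585: x ≡ 70 (mod 585).
  Combine with x ≡ 2 (mod 4); new modulus lcm = 2340.
    Write x = 70 + 585·t and substitute into x ≡ 2 (mod 4): 585·t ≡ 2 − 70 = -68 (mod 4).
    Reduce coefficients mod 4: 1·t ≡ 0 (mod 4).
    So t ≡ 0 (mod 4).
    Then x = 70 + 585·0 = 70, valid modulo lcm(585, 4) = 2340: x ≡ 70 (mod 2340).
Verify against each original: 70 mod 9 = 7, 70 mod 5 = 0, 70 mod 13 = 5, 70 mod 4 = 2.

x ≡ 70 (mod 2340).


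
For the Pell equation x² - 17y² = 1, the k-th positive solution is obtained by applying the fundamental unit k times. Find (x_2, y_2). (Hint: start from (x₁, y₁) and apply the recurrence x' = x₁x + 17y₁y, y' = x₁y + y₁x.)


Step 1: Find the fundamental solution (x₁, y₁) of x² - 17y² = 1.
  Expand √17 as a continued fraction. a₀ = ⌊√17⌋ = 4; iterate m_{k+1} = d_k·a_k − m_k, d_{k+1} = (17 − m_{k+1}²)/d_k, a_{k+1} = ⌊(a₀ + m_{k+1})/d_{k+1}⌋ (starting m₀ = 0, d₀ = 1), with convergents p_k = a_k·p_{k-1} + p_{k-2}, q_k = a_k·q_{k-1} + q_{k-2} (p₋₁ = 1, q₋₁ = 0):
  k = 0: a₀ = 4; p₀/q₀ = 4/1; p₀² − 17·q₀² = 16 − 17 = -1.
  k = 1: m = 4, d = 1, a = ⌊(4 + 4)/1⌋ = 8; p/q = (8·4 + 1)/(8·1 + 0) = 33/8; p² − 17·q² = 1089 − 1088 = 1.
  The first convergent with p² − 17·q² = 1 gives the fundamental solution (x₁, y₁) = (33, 8).
Step 2: Apply the recurrence (x_{n+1}, y_{n+1}) = (x₁x_n + 17y₁y_n, x₁y_n + y₁x_n) repeatedly.
  From (x_1, y_1) = (33, 8): x_2 = 33·33 + 17·8·8 = 2177; y_2 = 33·8 + 8·33 = 528.
Step 3: Verify x_2² - 17·y_2² = 4739329 - 4739328 = 1 (should be 1). ✓

(x_1, y_1) = (33, 8); (x_2, y_2) = (2177, 528).


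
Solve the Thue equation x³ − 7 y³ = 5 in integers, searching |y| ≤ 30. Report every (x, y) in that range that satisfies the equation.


The equation is x³ - 7y³ = 5. For fixed y, x³ = 7·y³ + 5, so a solution requires the RHS to be a perfect cube.
Strategy: iterate y from -30 to 30, compute RHS = 7·y³ + 5, and check whether it is a (positive or negative) perfect cube.
Check small values of y:
  y = 0: RHS = 5 is not a perfect cube.
  y = 1: RHS = 12 is not a perfect cube.
  y = -1: RHS = -2 is not a perfect cube.
  y = 2: RHS = 61 is not a perfect cube.
  y = -2: RHS = -51 is not a perfect cube.
  y = 3: RHS = 194 is not a perfect cube.
  y = -3: RHS = -184 is not a perfect cube.
Continuing the search up to |y| = 30 finds no solutions either.
No (x, y) in the scanned range satisfies the equation.

No integer solutions with |y| ≤ 30.


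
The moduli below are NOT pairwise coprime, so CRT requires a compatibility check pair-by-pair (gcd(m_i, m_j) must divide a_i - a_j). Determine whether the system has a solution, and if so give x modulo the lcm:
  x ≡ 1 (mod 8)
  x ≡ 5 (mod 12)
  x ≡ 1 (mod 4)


Moduli 8, 12, 4 are not pairwise coprime, so CRT works modulo lcm(m_i) when all pairwise compatibility conditions hold.
Pairwise compatibility: gcd(m_i, m_j) must divide a_i - a_j for every pair.
Merge one congruence at a time:
  Start: x ≡ 1 (mod 8).
  Combine with x ≡ 5 (mod 12): gcd(8, 12) = 4; 5 - 1 = 4, which IS divisible by 4, so compatible.
    Write x = 1 + 8·t and substitute into x ≡ 5 (mod 12): 8·t ≡ 5 − 1 = 4 (mod 12).
    Divide the congruence (and modulus) by g = 4: 2·t ≡ 1 (mod 3).
    The inverse of 2 mod 3 is 2 (since 2·2 = 4 = 1·3 + 1), so t ≡ 2·1 = 2 ≡ 2 (mod 3).
    Then x = 1 + 8·2 = 17, valid modulo lcm(8, 12) = 24: x ≡ 17 (mod 24).
  Combine with x ≡ 1 (mod 4): gcd(24, 4) = 4; 1 - 17 = -16, which IS divisible by 4, so compatible.
    Write x = 17 + 24·t and substitute into x ≡ 1 (mod 4): 24·t ≡ 1 − 17 = -16 (mod 4).
    Divide the congruence (and modulus) by g = 4: 6·t ≡ -4 (mod 1).
    Modulo 1 every t works; take t = 0.
    Then x = 17 + 24·0 = 17, valid modulo lcm(24, 4) = 24: x ≡ 17 (mod 24).
Verify: 17 mod 8 = 1, 17 mod 12 = 5, 17 mod 4 = 1.

x ≡ 17 (mod 24).


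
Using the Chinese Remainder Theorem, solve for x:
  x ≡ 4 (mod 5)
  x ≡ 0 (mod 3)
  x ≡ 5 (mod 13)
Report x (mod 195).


Moduli 5, 3, 13 are pairwise coprime; by CRT there is a unique solution modulo M = 5 · 3 · 13 = 195.
Solve pairwise, accumulating the modulus:
  Start with x ≡ 4 (mod 5).
  Combine with x ≡ 0 (mod 3): since gcd(5, 3) = 1, we get a unique residue mod 15.
    Write x = 4 + 5·t and substitute into x ≡ 0 (mod 3): 5·t ≡ 0 − 4 = -4 (mod 3).
    Reduce coefficients mod 3: 2·t ≡ 2 (mod 3).
    The inverse of 2 mod 3 is 2 (since 2·2 = 4 = 1·3 + 1), so t ≡ 2·2 = 4 ≡ 1 (mod 3).
    Then x = 4 + 5·1 = 9, valid modulo lcm(5, 3) = 15: x ≡ 9 (mod 15).
  Combine with x ≡ 5 (mod 13): since gcd(15, 13) = 1, we get a unique residue mod 195.
    Write x = 9 + 15·t and substitute into x ≡ 5 (mod 13): 15·t ≡ 5 − 9 = -4 (mod 13).
    Reduce coefficients mod 13: 2·t ≡ 9 (mod 13).
    The inverse of 2 mod 13 is 7 (since 2·7 = 14 = 1·13 + 1), so t ≡ 7·9 = 63 ≡ 11 (mod 13).
    Then x = 9 + 15·11 = 174, valid modulo lcm(15, 13) = 195: x ≡ 174 (mod 195).
Verify: 174 mod 5 = 4 ✓, 174 mod 3 = 0 ✓, 174 mod 13 = 5 ✓.

x ≡ 174 (mod 195).


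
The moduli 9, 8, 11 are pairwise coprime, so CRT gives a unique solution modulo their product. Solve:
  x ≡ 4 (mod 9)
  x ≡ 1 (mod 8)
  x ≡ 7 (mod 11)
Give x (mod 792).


Moduli 9, 8, 11 are pairwise coprime; by CRT there is a unique solution modulo M = 9 · 8 · 11 = 792.
Solve pairwise, accumulating the modulus:
  Start with x ≡ 4 (mod 9).
  Combine with x ≡ 1 (mod 8): since gcd(9, 8) = 1, we get a unique residue mod 72.
    Write x = 4 + 9·t and substitute into x ≡ 1 (mod 8): 9·t ≡ 1 − 4 = -3 (mod 8).
    Reduce coefficients mod 8: 1·t ≡ 5 (mod 8).
    So t ≡ 5 (mod 8).
    Then x = 4 + 9·5 = 49, valid modulo lcm(9, 8) = 72: x ≡ 49 (mod 72).
  Combine with x ≡ 7 (mod 11): since gcd(72, 11) = 1, we get a unique residue mod 792.
    Write x = 49 + 72·t and substitute into x ≡ 7 (mod 11): 72·t ≡ 7 − 49 = -42 (mod 11).
    Reduce coefficients mod 11: 6·t ≡ 2 (mod 11).
    The inverse of 6 mod 11 is 2 (since 6·2 = 12 = 1·11 + 1), so t ≡ 2·2 = 4 ≡ 4 (mod 11).
    Then x = 49 + 72·4 = 337, valid modulo lcm(72, 11) = 792: x ≡ 337 (mod 792).
Verify: 337 mod 9 = 4 ✓, 337 mod 8 = 1 ✓, 337 mod 11 = 7 ✓.

x ≡ 337 (mod 792).


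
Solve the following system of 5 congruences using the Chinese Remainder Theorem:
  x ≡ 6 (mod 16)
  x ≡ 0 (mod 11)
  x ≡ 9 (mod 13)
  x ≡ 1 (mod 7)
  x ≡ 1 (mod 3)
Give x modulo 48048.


Product of moduli M = 16 · 11 · 13 · 7 · 3 = 48048.
Merge one congruence at a time:
  Start: x ≡ 6 (mod 16).
  Combine with x ≡ 0 (mod 11); new modulus lcm = 176.
    Write x = 6 + 16·t and substitute into x ≡ 0 (mod 11): 16·t ≡ 0 − 6 = -6 (mod 11).
    Reduce coefficients mod 11: 5·t ≡ 5 (mod 11).
    The inverse of 5 mod 11 is 9 (since 5·9 = 45 = 4·11 + 1), so t ≡ 9·5 = 45 ≡ 1 (mod 11).
    Then x = 6 + 16·1 = 22, valid modulo lcm(16, 11) = 176: x ≡ 22 (mod 176).
  Combine with x ≡ 9 (mod 13); new modulus lcm = 2288.
    Write x = 22 + 176·t and substitute into x ≡ 9 (mod 13): 176·t ≡ 9 − 22 = -13 (mod 13).
    Reduce coefficients mod 13: 7·t ≡ 0 (mod 13).
    The inverse of 7 mod 13 is 2 (since 7·2 = 14 = 1·13 + 1), so t ≡ 2·0 = 0 ≡ 0 (mod 13).
    Then x = 22 + 176·0 = 22, valid modulo lcm(176, 13) = 2288: x ≡ 22 (mod 2288).
  Combine with x ≡ 1 (mod 7); new modulus lcm = 16016.
    Write x = 22 + 2288·t and substitute into x ≡ 1 (mod 7): 2288·t ≡ 1 − 22 = -21 (mod 7).
    Reduce coefficients mod 7: 6·t ≡ 0 (mod 7).
    The inverse of 6 mod 7 is 6 (since 6·6 = 36 = 5·7 + 1), so t ≡ 6·0 = 0 ≡ 0 (mod 7).
    Then x = 22 + 2288·0 = 22, valid modulo lcm(2288, 7) = 16016: x ≡ 22 (mod 16016).
  Combine with x ≡ 1 (mod 3); new modulus lcm = 48048.
    Write x = 22 + 16016·t and substitute into x ≡ 1 (mod 3): 16016·t ≡ 1 − 22 = -21 (mod 3).
    Reduce coefficients mod 3: 2·t ≡ 0 (mod 3).
    The inverse of 2 mod 3 is 2 (since 2·2 = 4 = 1·3 + 1), so t ≡ 2·0 = 0 ≡ 0 (mod 3).
    Then x = 22 + 16016·0 = 22, valid modulo lcm(16016, 3) = 48048: x ≡ 22 (mod 48048).
Verify against each original: 22 mod 16 = 6, 22 mod 11 = 0, 22 mod 13 = 9, 22 mod 7 = 1, 22 mod 3 = 1.

x ≡ 22 (mod 48048).


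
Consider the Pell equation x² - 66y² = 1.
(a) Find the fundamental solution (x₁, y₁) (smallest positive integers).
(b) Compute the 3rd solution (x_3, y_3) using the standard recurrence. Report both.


Step 1: Find the fundamental solution (x₁, y₁) of x² - 66y² = 1.
  Expand √66 as a continued fraction. a₀ = ⌊√66⌋ = 8; iterate m_{k+1} = d_k·a_k − m_k, d_{k+1} = (66 − m_{k+1}²)/d_k, a_{k+1} = ⌊(a₀ + m_{k+1})/d_{k+1}⌋ (starting m₀ = 0, d₀ = 1), with convergents p_k = a_k·p_{k-1} + p_{k-2}, q_k = a_k·q_{k-1} + q_{k-2} (p₋₁ = 1, q₋₁ = 0):
  k = 0: a₀ = 8; p₀/q₀ = 8/1; p₀² − 66·q₀² = 64 − 66 = -2.
  k = 1: m = 8, d = 2, a = ⌊(8 + 8)/2⌋ = 8; p/q = (8·8 + 1)/(8·1 + 0) = 65/8; p² − 66·q² = 4225 − 4224 = 1.
  The first convergent with p² − 66·q² = 1 gives the fundamental solution (x₁, y₁) = (65, 8).
Step 2: Apply the recurrence (x_{n+1}, y_{n+1}) = (x₁x_n + 66y₁y_n, x₁y_n + y₁x_n) repeatedly.
  From (x_1, y_1) = (65, 8): x_2 = 65·65 + 66·8·8 = 8449; y_2 = 65·8 + 8·65 = 1040.
  From (x_2, y_2) = (8449, 1040): x_3 = 65·8449 + 66·8·1040 = 1098305; y_3 = 65·1040 + 8·8449 = 135192.
Step 3: Verify x_3² - 66·y_3² = 1206273873025 - 1206273873024 = 1 (should be 1). ✓

(x_1, y_1) = (65, 8); (x_3, y_3) = (1098305, 135192).


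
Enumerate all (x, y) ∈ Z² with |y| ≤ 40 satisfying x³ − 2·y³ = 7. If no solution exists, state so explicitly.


The equation is x³ - 2y³ = 7. For fixed y, x³ = 2·y³ + 7, so a solution requires the RHS to be a perfect cube.
Strategy: iterate y from -40 to 40, compute RHS = 2·y³ + 7, and check whether it is a (positive or negative) perfect cube.
Check small values of y:
  y = 0: RHS = 7 is not a perfect cube.
  y = 1: RHS = 9 is not a perfect cube.
  y = -1: RHS = 5 is not a perfect cube.
  y = 2: RHS = 23 is not a perfect cube.
  y = -2: RHS = -9 is not a perfect cube.
  y = 3: RHS = 61 is not a perfect cube.
  y = -3: RHS = -47 is not a perfect cube.
Continuing the search up to |y| = 40 finds no solutions either.
No (x, y) in the scanned range satisfies the equation.

No integer solutions with |y| ≤ 40.


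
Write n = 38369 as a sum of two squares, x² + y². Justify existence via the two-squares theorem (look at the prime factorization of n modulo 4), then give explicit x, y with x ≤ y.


Step 1: Factor n = 38369 = 17 · 37 · 61.
Step 2: Check the mod-4 condition on each prime factor: 17 ≡ 1 (mod 4), exponent 1; 37 ≡ 1 (mod 4), exponent 1; 61 ≡ 1 (mod 4), exponent 1.
All primes ≡ 3 (mod 4) appear to even exponent (or don't appear), so by the two-squares theorem n IS expressible as a sum of two squares.
Step 3: Build a representation. Here n = 17 · 37 · 61 is a product of primes ≡ 1 (mod 4). Each prime p ≡ 1 (mod 4) is itself a sum of two squares; find a² by testing p − a² for a perfect square:
  17: 17 − 1² = 16 = 4² ⇒ 17 = 1² + 4².
  37: 37 − 1² = 36 = 6² ⇒ 37 = 1² + 6².
  61: 61 − 1² = 60, 61 − 2² = 57, 61 − 3² = 52, 61 − 4² = 45, 61 − 5² = 36 = 6² ⇒ 61 = 5² + 6².
  Combine using the Brahmagupta–Fibonacci identity (a² + b²)(c² + d²) = (ac − bd)² + (ad + bc)² = (ac + bd)² + (ad − bc)²:
  17 · 37 = 629: from (1² + 4²)(1² + 6²), take (1·1 − 4·6, 1·6 + 4·1) = (1 − 24, 6 + 4) = (-23, 10); dropping signs (only squares matter) gives (23, 10); check 23² + 10² = 529 + 100 = 629 ✓.
  629 · 61 = 38369: from (23² + 10²)(5² + 6²), take (23·5 − 10·6, 23·6 + 10·5) = (115 − 60, 138 + 50) = (55, 188); check 55² + 188² = 3025 + 35344 = 38369 ✓.
Step 4: Order so x ≤ y and verify: 55² + 188² = 3025 + 35344 = 38369 = n. ✓

n = 38369 = 55² + 188² (one valid representation with x ≤ y).


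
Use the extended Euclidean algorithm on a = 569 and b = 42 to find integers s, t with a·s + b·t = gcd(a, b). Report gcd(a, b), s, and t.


Euclidean algorithm on (569, 42) — divide until remainder is 0:
  569 = 13 · 42 + 23
  42 = 1 · 23 + 19
  23 = 1 · 19 + 4
  19 = 4 · 4 + 3
  4 = 1 · 3 + 1
  3 = 3 · 1 + 0
gcd(569, 42) = 1.
Track Bezout coefficients alongside the remainders: start with r₀ = 569 = a·1 + b·0 (s = 1, t = 0) and r₁ = 42 = a·0 + b·1 (s = 0, t = 1); each new remainder r_{k+1} = r_{k-1} − q_k·r_k inherits s_{k+1} = s_{k-1} − q_k·s_k, t_{k+1} = t_{k-1} − q_k·t_k, so r_k = a·s_k + b·t_k at every step:
  q = 13: r = 23, s = 1 − 13·0 = 1, t = 0 − 13·1 = -13  (check: 569·1 + 42·(-13) = 23)
  q = 1: r = 19, s = 0 − 1·1 = -1, t = 1 − 1·(-13) = 14  (check: 569·(-1) + 42·14 = 19)
  q = 1: r = 4, s = 1 − 1·(-1) = 2, t = -13 − 1·14 = -27  (check: 569·2 + 42·(-27) = 4)
  q = 4: r = 3, s = -1 − 4·2 = -9, t = 14 − 4·(-27) = 122  (check: 569·(-9) + 42·122 = 3)
  q = 1: r = 1, s = 2 − 1·(-9) = 11, t = -27 − 1·122 = -149  (check: 569·11 + 42·(-149) = 1)
The row with r = 1 (the gcd) gives the Bezout coefficients s = 11, t = -149.
Result: 569 · (11) + 42 · (-149) = 1.

gcd(569, 42) = 1; s = 11, t = -149 (check: 569·11 + 42·(-149) = 1).


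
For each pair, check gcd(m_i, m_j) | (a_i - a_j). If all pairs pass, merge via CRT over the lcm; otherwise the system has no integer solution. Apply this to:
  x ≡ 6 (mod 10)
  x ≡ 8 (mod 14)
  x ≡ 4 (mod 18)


Moduli 10, 14, 18 are not pairwise coprime, so CRT works modulo lcm(m_i) when all pairwise compatibility conditions hold.
Pairwise compatibility: gcd(m_i, m_j) must divide a_i - a_j for every pair.
Merge one congruence at a time:
  Start: x ≡ 6 (mod 10).
  Combine with x ≡ 8 (mod 14): gcd(10, 14) = 2; 8 - 6 = 2, which IS divisible by 2, so compatible.
    Write x = 6 + 10·t and substitute into x ≡ 8 (mod 14): 10·t ≡ 8 − 6 = 2 (mod 14).
    Divide the congruence (and modulus) by g = 2: 5·t ≡ 1 (mod 7).
    The inverse of 5 mod 7 is 3 (since 5·3 = 15 = 2·7 + 1), so t ≡ 3·1 = 3 ≡ 3 (mod 7).
    Then x = 6 + 10·3 = 36, valid modulo lcm(10, 14) = 70: x ≡ 36 (mod 70).
  Combine with x ≡ 4 (mod 18): gcd(70, 18) = 2; 4 - 36 = -32, which IS divisible by 2, so compatible.
    Write x = 36 + 70·t and substitute into x ≡ 4 (mod 18): 70·t ≡ 4 − 36 = -32 (mod 18).
    Divide the congruence (and modulus) by g = 2: 35·t ≡ -16 (mod 9).
    Reduce coefficients mod 9: 8·t ≡ 2 (mod 9).
    The inverse of 8 mod 9 is 8 (since 8·8 = 64 = 7·9 + 1), so t ≡ 8·2 = 16 ≡ 7 (mod 9).
    Then x = 36 + 70·7 = 526, valid modulo lcm(70, 18) = 630: x ≡ 526 (mod 630).
Verify: 526 mod 10 = 6, 526 mod 14 = 8, 526 mod 18 = 4.

x ≡ 526 (mod 630).


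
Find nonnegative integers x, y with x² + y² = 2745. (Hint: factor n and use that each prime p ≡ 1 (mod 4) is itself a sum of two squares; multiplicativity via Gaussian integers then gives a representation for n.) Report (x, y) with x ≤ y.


Step 1: Factor n = 2745 = 3^2 · 5 · 61.
Step 2: Check the mod-4 condition on each prime factor: 3 ≡ 3 (mod 4), exponent 2 (must be even); 5 ≡ 1 (mod 4), exponent 1; 61 ≡ 1 (mod 4), exponent 1.
All primes ≡ 3 (mod 4) appear to even exponent (or don't appear), so by the two-squares theorem n IS expressible as a sum of two squares.
Step 3: Build a representation. Group n = k² · m with k = 3 and m = 5 · 61 = 305 (a product of primes ≡ 1 (mod 4)); a representation of m scales to one of n via (k·x)² + (k·y)² = k²(x² + y²). Each prime p ≡ 1 (mod 4) is itself a sum of two squares; find a² by testing p − a² for a perfect square:
  5: 5 − 1² = 4 = 2² ⇒ 5 = 1² + 2².
  61: 61 − 1² = 60, 61 − 2² = 57, 61 − 3² = 52, 61 − 4² = 45, 61 − 5² = 36 = 6² ⇒ 61 = 5² + 6².
  Combine using the Brahmagupta–Fibonacci identity (a² + b²)(c² + d²) = (ac − bd)² + (ad + bc)² = (ac + bd)² + (ad − bc)²:
  5 · 61 = 305: from (1² + 2²)(5² + 6²), take (1·5 − 2·6, 1·6 + 2·5) = (5 − 12, 6 + 10) = (-7, 16); dropping signs (only squares matter) gives (7, 16); check 7² + 16² = 49 + 256 = 305 ✓.
  Scale by k = 3: (3·7, 3·16) = (21, 48).
Step 4: Order so x ≤ y and verify: 21² + 48² = 441 + 2304 = 2745 = n. ✓

n = 2745 = 21² + 48² (one valid representation with x ≤ y).


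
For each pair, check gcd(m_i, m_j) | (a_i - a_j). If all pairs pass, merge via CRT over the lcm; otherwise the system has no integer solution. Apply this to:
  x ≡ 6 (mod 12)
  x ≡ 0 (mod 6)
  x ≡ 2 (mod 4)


Moduli 12, 6, 4 are not pairwise coprime, so CRT works modulo lcm(m_i) when all pairwise compatibility conditions hold.
Pairwise compatibility: gcd(m_i, m_j) must divide a_i - a_j for every pair.
Merge one congruence at a time:
  Start: x ≡ 6 (mod 12).
  Combine with x ≡ 0 (mod 6): gcd(12, 6) = 6; 0 - 6 = -6, which IS divisible by 6, so compatible.
    Write x = 6 + 12·t and substitute into x ≡ 0 (mod 6): 12·t ≡ 0 − 6 = -6 (mod 6).
    Divide the congruence (and modulus) by g = 6: 2·t ≡ -1 (mod 1).
    Modulo 1 every t works; take t = 0.
    Then x = 6 + 12·0 = 6, valid modulo lcm(12, 6) = 12: x ≡ 6 (mod 12).
  Combine with x ≡ 2 (mod 4): gcd(12, 4) = 4; 2 - 6 = -4, which IS divisible by 4, so compatible.
    Write x = 6 + 12·t and substitute into x ≡ 2 (mod 4): 12·t ≡ 2 − 6 = -4 (mod 4).
    Divide the congruence (and modulus) by g = 4: 3·t ≡ -1 (mod 1).
    Modulo 1 every t works; take t = 0.
    Then x = 6 + 12·0 = 6, valid modulo lcm(12, 4) = 12: x ≡ 6 (mod 12).
Verify: 6 mod 12 = 6, 6 mod 6 = 0, 6 mod 4 = 2.

x ≡ 6 (mod 12).


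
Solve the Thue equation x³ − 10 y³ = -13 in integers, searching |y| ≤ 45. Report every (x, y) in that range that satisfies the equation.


The equation is x³ - 10y³ = -13. For fixed y, x³ = 10·y³ − 13, so a solution requires the RHS to be a perfect cube.
Strategy: iterate y from -45 to 45, compute RHS = 10·y³ − 13, and check whether it is a (positive or negative) perfect cube.
Check small values of y:
  y = 0: RHS = -13 is not a perfect cube.
  y = 1: RHS = -3 is not a perfect cube.
  y = -1: RHS = -23 is not a perfect cube.
  y = 2: RHS = 67 is not a perfect cube.
  y = -2: RHS = -93 is not a perfect cube.
  y = 3: RHS = 257 is not a perfect cube.
  y = -3: RHS = -283 is not a perfect cube.
Continuing the search up to |y| = 45 finds no solutions either.
No (x, y) in the scanned range satisfies the equation.

No integer solutions with |y| ≤ 45.


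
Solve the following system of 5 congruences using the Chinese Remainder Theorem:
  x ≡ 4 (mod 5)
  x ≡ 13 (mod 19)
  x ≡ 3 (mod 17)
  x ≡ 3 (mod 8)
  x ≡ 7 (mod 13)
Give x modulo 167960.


Product of moduli M = 5 · 19 · 17 · 8 · 13 = 167960.
Merge one congruence at a time:
  Start: x ≡ 4 (mod 5).
  Combine with x ≡ 13 (mod 19); new modulus lcm = 95.
    Write x = 4 + 5·t and substitute into x ≡ 13 (mod 19): 5·t ≡ 13 − 4 = 9 (mod 19).
    The inverse of 5 mod 19 is 4 (since 5·4 = 20 = 1·19 + 1), so t ≡ 4·9 = 36 ≡ 17 (mod 19).
    Then x = 4 + 5·17 = 89, valid modulo lcm(5, 19) = 95: x ≡ 89 (mod 95).
  Combine with x ≡ 3 (mod 17); new modulus lcm = 1615.
    Write x = 89 + 95·t and substitute into x ≡ 3 (mod 17): 95·t ≡ 3 − 89 = -86 (mod 17).
    Reduce coefficients mod 17: 10·t ≡ 16 (mod 17).
    The inverse of 10 mod 17 is 12 (since 10·12 = 120 = 7·17 + 1), so t ≡ 12·16 = 192 ≡ 5 (mod 17).
    Then x = 89 + 95·5 = 564, valid modulo lcm(95, 17) = 1615: x ≡ 564 (mod 1615).
  Combine with x ≡ 3 (mod 8); new modulus lcm = 12920.
    Write x = 564 + 1615·t and substitute into x ≡ 3 (mod 8): 1615·t ≡ 3 − 564 = -561 (mod 8).
    Reduce coefficients mod 8: 7·t ≡ 7 (mod 8).
    The inverse of 7 mod 8 is 7 (since 7·7 = 49 = 6·8 + 1), so t ≡ 7·7 = 49 ≡ 1 (mod 8).
    Then x = 564 + 1615·1 = 2179, valid modulo lcm(1615, 8) = 12920: x ≡ 2179 (mod 12920).
  Combine with x ≡ 7 (mod 13); new modulus lcm = 167960.
    Write x = 2179 + 12920·t and substitute into x ≡ 7 (mod 13): 12920·t ≡ 7 − 2179 = -2172 (mod 13).
    Reduce coefficients mod 13: 11·t ≡ 12 (mod 13).
    The inverse of 11 mod 13 is 6 (since 11·6 = 66 = 5·13 + 1), so t ≡ 6·12 = 72 ≡ 7 (mod 13).
    Then x = 2179 + 12920·7 = 92619, valid modulo lcm(12920, 13) = 167960: x ≡ 92619 (mod 167960).
Verify against each original: 92619 mod 5 = 4, 92619 mod 19 = 13, 92619 mod 17 = 3, 92619 mod 8 = 3, 92619 mod 13 = 7.

x ≡ 92619 (mod 167960).


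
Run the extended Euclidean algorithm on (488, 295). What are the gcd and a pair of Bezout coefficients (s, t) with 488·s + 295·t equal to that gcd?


Euclidean algorithm on (488, 295) — divide until remainder is 0:
  488 = 1 · 295 + 193
  295 = 1 · 193 + 102
  193 = 1 · 102 + 91
  102 = 1 · 91 + 11
  91 = 8 · 11 + 3
  11 = 3 · 3 + 2
  3 = 1 · 2 + 1
  2 = 2 · 1 + 0
gcd(488, 295) = 1.
Track Bezout coefficients alongside the remainders: start with r₀ = 488 = a·1 + b·0 (s = 1, t = 0) and r₁ = 295 = a·0 + b·1 (s = 0, t = 1); each new remainder r_{k+1} = r_{k-1} − q_k·r_k inherits s_{k+1} = s_{k-1} − q_k·s_k, t_{k+1} = t_{k-1} − q_k·t_k, so r_k = a·s_k + b·t_k at every step:
  q = 1: r = 193, s = 1 − 1·0 = 1, t = 0 − 1·1 = -1  (check: 488·1 + 295·(-1) = 193)
  q = 1: r = 102, s = 0 − 1·1 = -1, t = 1 − 1·(-1) = 2  (check: 488·(-1) + 295·2 = 102)
  q = 1: r = 91, s = 1 − 1·(-1) = 2, t = -1 − 1·2 = -3  (check: 488·2 + 295·(-3) = 91)
  q = 1: r = 11, s = -1 − 1·2 = -3, t = 2 − 1·(-3) = 5  (check: 488·(-3) + 295·5 = 11)
  q = 8: r = 3, s = 2 − 8·(-3) = 26, t = -3 − 8·5 = -43  (check: 488·26 + 295·(-43) = 3)
  q = 3: r = 2, s = -3 − 3·26 = -81, t = 5 − 3·(-43) = 134  (check: 488·(-81) + 295·134 = 2)
  q = 1: r = 1, s = 26 − 1·(-81) = 107, t = -43 − 1·134 = -177  (check: 488·107 + 295·(-177) = 1)
The row with r = 1 (the gcd) gives the Bezout coefficients s = 107, t = -177.
Result: 488 · (107) + 295 · (-177) = 1.

gcd(488, 295) = 1; s = 107, t = -177 (check: 488·107 + 295·(-177) = 1).


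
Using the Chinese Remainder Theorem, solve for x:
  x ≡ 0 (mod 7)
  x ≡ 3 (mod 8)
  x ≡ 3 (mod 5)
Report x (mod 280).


Moduli 7, 8, 5 are pairwise coprime; by CRT there is a unique solution modulo M = 7 · 8 · 5 = 280.
Solve pairwise, accumulating the modulus:
  Start with x ≡ 0 (mod 7).
  Combine with x ≡ 3 (mod 8): since gcd(7, 8) = 1, we get a unique residue mod 56.
    Write x = 0 + 7·t and substitute into x ≡ 3 (mod 8): 7·t ≡ 3 − 0 = 3 (mod 8).
    The inverse of 7 mod 8 is 7 (since 7·7 = 49 = 6·8 + 1), so t ≡ 7·3 = 21 ≡ 5 (mod 8).
    Then x = 0 + 7·5 = 35, valid modulo lcm(7, 8) = 56: x ≡ 35 (mod 56).
  Combine with x ≡ 3 (mod 5): since gcd(56, 5) = 1, we get a unique residue mod 280.
    Write x = 35 + 56·t and substitute into x ≡ 3 (mod 5): 56·t ≡ 3 − 35 = -32 (mod 5).
    Reduce coefficients mod 5: 1·t ≡ 3 (mod 5).
    So t ≡ 3 (mod 5).
    Then x = 35 + 56·3 = 203, valid modulo lcm(56, 5) = 280: x ≡ 203 (mod 280).
Verify: 203 mod 7 = 0 ✓, 203 mod 8 = 3 ✓, 203 mod 5 = 3 ✓.

x ≡ 203 (mod 280).


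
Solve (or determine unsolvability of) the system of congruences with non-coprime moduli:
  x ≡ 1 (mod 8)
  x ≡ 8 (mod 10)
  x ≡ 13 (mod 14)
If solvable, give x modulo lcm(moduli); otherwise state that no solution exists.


Moduli 8, 10, 14 are not pairwise coprime, so CRT works modulo lcm(m_i) when all pairwise compatibility conditions hold.
Pairwise compatibility: gcd(m_i, m_j) must divide a_i - a_j for every pair.
Merge one congruence at a time:
  Start: x ≡ 1 (mod 8).
  Combine with x ≡ 8 (mod 10): gcd(8, 10) = 2, and 8 - 1 = 7 is NOT divisible by 2.
    ⇒ system is inconsistent (no integer solution).

No solution (the system is inconsistent).
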